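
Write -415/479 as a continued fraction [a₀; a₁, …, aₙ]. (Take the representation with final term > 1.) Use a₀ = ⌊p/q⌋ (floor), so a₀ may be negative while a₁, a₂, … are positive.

-415 = -1×479 + 64
479 = 7×64 + 31
64 = 2×31 + 2
31 = 15×2 + 1
2 = 2×1 + 0  (stop)
So -415/479 = [-1; 7, 2, 15, 2].

[-1; 7, 2, 15, 2]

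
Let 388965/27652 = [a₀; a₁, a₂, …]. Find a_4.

15

388965 = 14·27652 + 1837   →  a_0 = 14
27652 = 15·1837 + 97   →  a_1 = 15
1837 = 18·97 + 91   →  a_2 = 18
97 = 1·91 + 6   →  a_3 = 1
91 = 15·6 + 1   →  a_4 = 15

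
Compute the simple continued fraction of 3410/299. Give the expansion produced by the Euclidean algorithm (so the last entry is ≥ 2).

[11; 2, 2, 8, 7]

3410 = 11×299 + 121
299 = 2×121 + 57
121 = 2×57 + 7
57 = 8×7 + 1
7 = 7×1 + 0  (stop)
So 3410/299 = [11; 2, 2, 8, 7].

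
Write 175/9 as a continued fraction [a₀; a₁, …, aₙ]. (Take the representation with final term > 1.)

175 = 19×9 + 4
9 = 2×4 + 1
4 = 4×1 + 0  (stop)
So 175/9 = [19; 2, 4].

[19; 2, 4]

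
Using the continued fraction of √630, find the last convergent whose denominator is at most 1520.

12575/501

√630 = [25; 10, 50, …] (period length 2).
Convergents:
  p_0/q_0 = 25/1
  p_1/q_1 = 251/10
  p_2/q_2 = 12575/501
  p_3/q_3 = 126001/5020
q_2 = 501 ≤ 1520 < 5020 = q_3, so the answer is 12575/501.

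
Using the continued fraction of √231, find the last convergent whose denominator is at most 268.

2295/151

√231 = [15; 5, 30, …] (period length 2).
Convergents:
  p_0/q_0 = 15/1
  p_1/q_1 = 76/5
  p_2/q_2 = 2295/151
  p_3/q_3 = 11551/760
q_2 = 151 ≤ 268 < 760 = q_3, so the answer is 2295/151.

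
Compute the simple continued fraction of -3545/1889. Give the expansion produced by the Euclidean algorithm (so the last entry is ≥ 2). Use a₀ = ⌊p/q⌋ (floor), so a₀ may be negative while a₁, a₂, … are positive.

-3545 = -2·1889 + 233
1889 = 8·233 + 25
233 = 9·25 + 8
25 = 3·8 + 1
8 = 8·1 + 0  (stop)
So -3545/1889 = [-2; 8, 9, 3, 8].

[-2; 8, 9, 3, 8]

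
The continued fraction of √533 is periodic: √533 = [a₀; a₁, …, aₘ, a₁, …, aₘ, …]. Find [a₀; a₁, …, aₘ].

a₀ = ⌊√533⌋ = 23.

[23; 11, 1, 1, 11, 46]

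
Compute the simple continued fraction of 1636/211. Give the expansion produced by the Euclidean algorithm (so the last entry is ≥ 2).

[7; 1, 3, 17, 3]

1636 = 7*211 + 159
211 = 1*159 + 52
159 = 3*52 + 3
52 = 17*3 + 1
3 = 3*1 + 0  (stop)
So 1636/211 = [7; 1, 3, 17, 3].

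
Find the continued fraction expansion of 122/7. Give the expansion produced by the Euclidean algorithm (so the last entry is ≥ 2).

122 = 17*7 + 3
7 = 2*3 + 1
3 = 3*1 + 0  (stop)
So 122/7 = [17; 2, 3].

[17; 2, 3]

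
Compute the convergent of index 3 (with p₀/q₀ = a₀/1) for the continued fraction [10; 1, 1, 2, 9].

Using pₖ = aₖpₖ₋₁ + pₖ₋₂, qₖ = aₖqₖ₋₁ + qₖ₋₂ (with p₋₁=1, p₋₂=0, q₋₁=0, q₋₂=1):
  k=0: a=10, p=10, q=1
  k=1: a=1, p=11, q=1
  k=2: a=1, p=21, q=2
  k=3: a=2, p=53, q=5

53/5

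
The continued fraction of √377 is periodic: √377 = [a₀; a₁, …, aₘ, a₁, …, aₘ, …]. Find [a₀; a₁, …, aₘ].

[19; 2, 2, 2, 38]

a₀ = ⌊√377⌋ = 19.
With m₀=0, d₀=1 and mₖ₊₁ = dₖaₖ − mₖ, dₖ₊₁ = (n − mₖ₊₁²)/dₖ, aₖ₊₁ = ⌊(a₀+mₖ₊₁)/dₖ₊₁⌋:
  k=1: m=19, d=16, a=2
  k=2: m=13, d=13, a=2
  k=3: m=13, d=16, a=2
  k=4: m=19, d=1, a=38
d=1 and a=2a₀=38 at k=4, so the next step gives (m, d) = (19, 16) again — its k=1 value — and the period has length 4.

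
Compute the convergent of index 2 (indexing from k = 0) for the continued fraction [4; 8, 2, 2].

Using pₖ = aₖpₖ₋₁ + pₖ₋₂, qₖ = aₖqₖ₋₁ + qₖ₋₂ (with p₋₁=1, p₋₂=0, q₋₁=0, q₋₂=1):
  k=0: a=4, p=4, q=1
  k=1: a=8, p=33, q=8
  k=2: a=2, p=70, q=17

70/17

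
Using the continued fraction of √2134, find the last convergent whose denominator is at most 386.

9701/210

√2134 = [46; 5, 8, 5, 92, …] (period length 4).
Convergents:
  p_0/q_0 = 46/1
  p_1/q_1 = 231/5
  p_2/q_2 = 1894/41
  p_3/q_3 = 9701/210
  p_4/q_4 = 894386/19361
q_3 = 210 ≤ 386 < 19361 = q_4, so the answer is 9701/210.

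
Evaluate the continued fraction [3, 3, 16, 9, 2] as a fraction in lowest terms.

Using pₖ = aₖpₖ₋₁ + pₖ₋₂ and qₖ = aₖqₖ₋₁ + qₖ₋₂:
  k=0: a=3, p=3, q=1
  k=1: a=3, p=10, q=3
  k=2: a=16, p=163, q=49
  k=3: a=9, p=1477, q=444
  k=4: a=2, p=3117, q=937

3117/937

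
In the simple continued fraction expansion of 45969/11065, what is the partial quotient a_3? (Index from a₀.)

45969 = 4·11065 + 1709   →  a_0 = 4
11065 = 6·1709 + 811   →  a_1 = 6
1709 = 2·811 + 87   →  a_2 = 2
811 = 9·87 + 28   →  a_3 = 9

9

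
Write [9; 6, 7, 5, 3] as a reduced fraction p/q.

6469/706

Using pₖ = aₖpₖ₋₁ + pₖ₋₂ and qₖ = aₖqₖ₋₁ + qₖ₋₂:
  k=0: a=9, p=9, q=1
  k=1: a=6, p=55, q=6
  k=2: a=7, p=394, q=43
  k=3: a=5, p=2025, q=221
  k=4: a=3, p=6469, q=706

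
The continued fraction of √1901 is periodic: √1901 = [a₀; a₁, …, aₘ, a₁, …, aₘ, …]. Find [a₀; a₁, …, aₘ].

a₀ = ⌊√1901⌋ = 43.
With m₀=0, d₀=1 and mₖ₊₁ = dₖaₖ − mₖ, dₖ₊₁ = (n − mₖ₊₁²)/dₖ, aₖ₊₁ = ⌊(a₀+mₖ₊₁)/dₖ₊₁⌋:
  k=1: m=43, d=52, a=1
  k=2: m=9, d=35, a=1
  k=3: m=26, d=35, a=1
  k=4: m=9, d=52, a=1
  k=5: m=43, d=1, a=86
d=1 and a=2a₀=86 at k=5, so the next step gives (m, d) = (43, 52) again — its k=1 value — and the period has length 5.

[43; 1, 1, 1, 1, 86]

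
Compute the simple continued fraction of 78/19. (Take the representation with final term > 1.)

[4; 9, 2]

78 = 4*19 + 2
19 = 9*2 + 1
2 = 2*1 + 0  (stop)
So 78/19 = [4; 9, 2].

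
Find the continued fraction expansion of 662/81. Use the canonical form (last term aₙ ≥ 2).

662 = 8*81 + 14
81 = 5*14 + 11
14 = 1*11 + 3
11 = 3*3 + 2
3 = 1*2 + 1
2 = 2*1 + 0  (stop)
So 662/81 = [8; 5, 1, 3, 1, 2].

[8; 5, 1, 3, 1, 2]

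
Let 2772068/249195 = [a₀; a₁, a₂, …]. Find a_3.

2772068 = 11·249195 + 30923   →  a_0 = 11
249195 = 8·30923 + 1811   →  a_1 = 8
30923 = 17·1811 + 136   →  a_2 = 17
1811 = 13·136 + 43   →  a_3 = 13

13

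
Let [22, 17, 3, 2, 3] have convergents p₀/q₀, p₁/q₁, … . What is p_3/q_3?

Using pₖ = aₖpₖ₋₁ + pₖ₋₂, qₖ = aₖqₖ₋₁ + qₖ₋₂ (with p₋₁=1, p₋₂=0, q₋₁=0, q₋₂=1):
  k=0: a=22, p=22, q=1
  k=1: a=17, p=375, q=17
  k=2: a=3, p=1147, q=52
  k=3: a=2, p=2669, q=121

2669/121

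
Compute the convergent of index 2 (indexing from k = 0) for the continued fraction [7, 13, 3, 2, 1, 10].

Using pₖ = aₖpₖ₋₁ + pₖ₋₂, qₖ = aₖqₖ₋₁ + qₖ₋₂ (with p₋₁=1, p₋₂=0, q₋₁=0, q₋₂=1):
  k=0: a=7, p=7, q=1
  k=1: a=13, p=92, q=13
  k=2: a=3, p=283, q=40

283/40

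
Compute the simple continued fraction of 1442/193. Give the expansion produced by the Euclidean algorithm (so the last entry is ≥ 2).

1442 = 7×193 + 91
193 = 2×91 + 11
91 = 8×11 + 3
11 = 3×3 + 2
3 = 1×2 + 1
2 = 2×1 + 0  (stop)
So 1442/193 = [7; 2, 8, 3, 1, 2].

[7; 2, 8, 3, 1, 2]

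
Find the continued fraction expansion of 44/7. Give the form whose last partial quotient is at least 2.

[6; 3, 2]

44 = 6*7 + 2
7 = 3*2 + 1
2 = 2*1 + 0  (stop)
So 44/7 = [6; 3, 2].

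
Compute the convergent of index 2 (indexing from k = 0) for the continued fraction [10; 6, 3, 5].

193/19

Using pₖ = aₖpₖ₋₁ + pₖ₋₂, qₖ = aₖqₖ₋₁ + qₖ₋₂ (with p₋₁=1, p₋₂=0, q₋₁=0, q₋₂=1):
  k=0: a=10, p=10, q=1
  k=1: a=6, p=61, q=6
  k=2: a=3, p=193, q=19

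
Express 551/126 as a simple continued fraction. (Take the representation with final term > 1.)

[4; 2, 1, 2, 7, 2]

551 = 4*126 + 47
126 = 2*47 + 32
47 = 1*32 + 15
32 = 2*15 + 2
15 = 7*2 + 1
2 = 2*1 + 0  (stop)
So 551/126 = [4; 2, 1, 2, 7, 2].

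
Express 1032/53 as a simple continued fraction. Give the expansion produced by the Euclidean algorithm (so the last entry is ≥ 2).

1032 = 19×53 + 25
53 = 2×25 + 3
25 = 8×3 + 1
3 = 3×1 + 0  (stop)
So 1032/53 = [19; 2, 8, 3].

[19; 2, 8, 3]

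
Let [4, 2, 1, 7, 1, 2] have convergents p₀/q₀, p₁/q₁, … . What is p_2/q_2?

Using pₖ = aₖpₖ₋₁ + pₖ₋₂, qₖ = aₖqₖ₋₁ + qₖ₋₂ (with p₋₁=1, p₋₂=0, q₋₁=0, q₋₂=1):
  k=0: a=4, p=4, q=1
  k=1: a=2, p=9, q=2
  k=2: a=1, p=13, q=3

13/3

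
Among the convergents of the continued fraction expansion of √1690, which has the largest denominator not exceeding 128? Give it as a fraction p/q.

√1690 = [41; 9, 8, 9, 82, …] (period length 4).
Convergents:
  p_0/q_0 = 41/1
  p_1/q_1 = 370/9
  p_2/q_2 = 3001/73
  p_3/q_3 = 27379/666
q_2 = 73 ≤ 128 < 666 = q_3, so the answer is 3001/73.

3001/73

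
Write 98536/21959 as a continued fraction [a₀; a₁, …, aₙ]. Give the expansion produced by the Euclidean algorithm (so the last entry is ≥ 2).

[4; 2, 19, 7, 13, 6]

98536 = 4*21959 + 10700
21959 = 2*10700 + 559
10700 = 19*559 + 79
559 = 7*79 + 6
79 = 13*6 + 1
6 = 6*1 + 0  (stop)
So 98536/21959 = [4; 2, 19, 7, 13, 6].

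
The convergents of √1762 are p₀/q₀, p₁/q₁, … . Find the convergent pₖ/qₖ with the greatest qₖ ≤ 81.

√1762 = [41; 1, 40, 1, 82, …] (period length 4).
Convergents:
  p_0/q_0 = 41/1
  p_1/q_1 = 42/1
  p_2/q_2 = 1721/41
  p_3/q_3 = 1763/42
  p_4/q_4 = 146287/3485
q_3 = 42 ≤ 81 < 3485 = q_4, so the answer is 1763/42.

1763/42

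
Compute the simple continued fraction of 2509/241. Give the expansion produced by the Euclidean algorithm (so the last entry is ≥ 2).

[10; 2, 2, 3, 3, 4]

2509 = 10·241 + 99
241 = 2·99 + 43
99 = 2·43 + 13
43 = 3·13 + 4
13 = 3·4 + 1
4 = 4·1 + 0  (stop)
So 2509/241 = [10; 2, 2, 3, 3, 4].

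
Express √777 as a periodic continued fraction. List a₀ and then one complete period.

a₀ = ⌊√777⌋ = 27.
With m₀=0, d₀=1 and mₖ₊₁ = dₖaₖ − mₖ, dₖ₊₁ = (n − mₖ₊₁²)/dₖ, aₖ₊₁ = ⌊(a₀+mₖ₊₁)/dₖ₊₁⌋:
  k=1: m=27, d=48, a=1
  k=2: m=21, d=7, a=6
  k=3: m=21, d=48, a=1
  k=4: m=27, d=1, a=54
d=1 and a=2a₀=54 at k=4, so the next step gives (m, d) = (27, 48) again — its k=1 value — and the period has length 4.

[27; 1, 6, 1, 54]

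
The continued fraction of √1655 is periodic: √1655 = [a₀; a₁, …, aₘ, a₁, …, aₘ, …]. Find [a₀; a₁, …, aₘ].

a₀ = ⌊√1655⌋ = 40.
With m₀=0, d₀=1 and mₖ₊₁ = dₖaₖ − mₖ, dₖ₊₁ = (n − mₖ₊₁²)/dₖ, aₖ₊₁ = ⌊(a₀+mₖ₊₁)/dₖ₊₁⌋:
  k=1: m=40, d=55, a=1
  k=2: m=15, d=26, a=2
  k=3: m=37, d=11, a=7
  k=4: m=40, d=5, a=16
  k=5: m=40, d=11, a=7
  k=6: m=37, d=26, a=2
  k=7: m=15, d=55, a=1
  k=8: m=40, d=1, a=80
d=1 and a=2a₀=80 at k=8, so the next step gives (m, d) = (40, 55) again — its k=1 value — and the period has length 8.

[40; 1, 2, 7, 16, 7, 2, 1, 80]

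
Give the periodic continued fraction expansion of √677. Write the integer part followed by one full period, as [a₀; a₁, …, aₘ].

[26; 52]

a₀ = ⌊√677⌋ = 26.
With m₀=0, d₀=1 and mₖ₊₁ = dₖaₖ − mₖ, dₖ₊₁ = (n − mₖ₊₁²)/dₖ, aₖ₊₁ = ⌊(a₀+mₖ₊₁)/dₖ₊₁⌋:
  k=1: m=26, d=1, a=52
d=1 and a=2a₀=52 at k=1, so the next step gives (m, d) = (26, 1) again — its k=1 value — and the period has length 1.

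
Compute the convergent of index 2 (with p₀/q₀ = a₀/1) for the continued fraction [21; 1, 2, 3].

65/3

Using pₖ = aₖpₖ₋₁ + pₖ₋₂, qₖ = aₖqₖ₋₁ + qₖ₋₂ (with p₋₁=1, p₋₂=0, q₋₁=0, q₋₂=1):
  k=0: a=21, p=21, q=1
  k=1: a=1, p=22, q=1
  k=2: a=2, p=65, q=3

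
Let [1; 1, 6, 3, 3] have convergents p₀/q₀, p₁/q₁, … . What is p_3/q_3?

41/22

Using pₖ = aₖpₖ₋₁ + pₖ₋₂, qₖ = aₖqₖ₋₁ + qₖ₋₂ (with p₋₁=1, p₋₂=0, q₋₁=0, q₋₂=1):
  k=0: a=1, p=1, q=1
  k=1: a=1, p=2, q=1
  k=2: a=6, p=13, q=7
  k=3: a=3, p=41, q=22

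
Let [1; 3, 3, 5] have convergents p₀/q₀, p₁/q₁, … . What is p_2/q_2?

Using pₖ = aₖpₖ₋₁ + pₖ₋₂, qₖ = aₖqₖ₋₁ + qₖ₋₂ (with p₋₁=1, p₋₂=0, q₋₁=0, q₋₂=1):
  k=0: a=1, p=1, q=1
  k=1: a=3, p=4, q=3
  k=2: a=3, p=13, q=10

13/10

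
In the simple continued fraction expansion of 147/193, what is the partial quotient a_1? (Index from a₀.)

147 = 0·193 + 147   →  a_0 = 0
193 = 1·147 + 46   →  a_1 = 1

1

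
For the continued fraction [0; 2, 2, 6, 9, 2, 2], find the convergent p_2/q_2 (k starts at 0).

Using pₖ = aₖpₖ₋₁ + pₖ₋₂, qₖ = aₖqₖ₋₁ + qₖ₋₂ (with p₋₁=1, p₋₂=0, q₋₁=0, q₋₂=1):
  k=0: a=0, p=0, q=1
  k=1: a=2, p=1, q=2
  k=2: a=2, p=2, q=5

2/5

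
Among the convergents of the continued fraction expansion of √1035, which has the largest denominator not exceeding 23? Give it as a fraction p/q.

√1035 = [32; 5, 1, 5, 64, …] (period length 4).
Convergents:
  p_0/q_0 = 32/1
  p_1/q_1 = 161/5
  p_2/q_2 = 193/6
  p_3/q_3 = 1126/35
q_2 = 6 ≤ 23 < 35 = q_3, so the answer is 193/6.

193/6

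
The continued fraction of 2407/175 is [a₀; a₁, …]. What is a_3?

2407 = 13·175 + 132   →  a_0 = 13
175 = 1·132 + 43   →  a_1 = 1
132 = 3·43 + 3   →  a_2 = 3
43 = 14·3 + 1   →  a_3 = 14

14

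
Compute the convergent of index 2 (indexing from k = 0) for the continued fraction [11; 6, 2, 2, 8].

Using pₖ = aₖpₖ₋₁ + pₖ₋₂, qₖ = aₖqₖ₋₁ + qₖ₋₂ (with p₋₁=1, p₋₂=0, q₋₁=0, q₋₂=1):
  k=0: a=11, p=11, q=1
  k=1: a=6, p=67, q=6
  k=2: a=2, p=145, q=13

145/13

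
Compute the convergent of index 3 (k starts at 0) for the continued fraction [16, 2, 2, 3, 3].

279/17

Using pₖ = aₖpₖ₋₁ + pₖ₋₂, qₖ = aₖqₖ₋₁ + qₖ₋₂ (with p₋₁=1, p₋₂=0, q₋₁=0, q₋₂=1):
  k=0: a=16, p=16, q=1
  k=1: a=2, p=33, q=2
  k=2: a=2, p=82, q=5
  k=3: a=3, p=279, q=17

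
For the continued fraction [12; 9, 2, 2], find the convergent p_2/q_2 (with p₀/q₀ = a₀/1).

230/19

Using pₖ = aₖpₖ₋₁ + pₖ₋₂, qₖ = aₖqₖ₋₁ + qₖ₋₂ (with p₋₁=1, p₋₂=0, q₋₁=0, q₋₂=1):
  k=0: a=12, p=12, q=1
  k=1: a=9, p=109, q=9
  k=2: a=2, p=230, q=19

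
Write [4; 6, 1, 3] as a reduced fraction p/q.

112/27

Fold from the inside: start with 3/1.
  1 + 1/3 = 4/3
  6 + 3/4 = 27/4
  4 + 4/27 = 112/27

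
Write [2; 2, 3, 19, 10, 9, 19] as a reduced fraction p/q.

Fold from the inside: start with 19/1.
  9 + 1/19 = 172/19
  10 + 19/172 = 1739/172
  19 + 172/1739 = 33213/1739
  3 + 1739/33213 = 101378/33213
  2 + 33213/101378 = 235969/101378
  2 + 101378/235969 = 573316/235969

573316/235969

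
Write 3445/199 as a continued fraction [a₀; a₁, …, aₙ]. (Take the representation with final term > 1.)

3445 = 17×199 + 62
199 = 3×62 + 13
62 = 4×13 + 10
13 = 1×10 + 3
10 = 3×3 + 1
3 = 3×1 + 0  (stop)
So 3445/199 = [17; 3, 4, 1, 3, 3].

[17; 3, 4, 1, 3, 3]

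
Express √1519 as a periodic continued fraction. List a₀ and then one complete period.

a₀ = ⌊√1519⌋ = 38.
With m₀=0, d₀=1 and mₖ₊₁ = dₖaₖ − mₖ, dₖ₊₁ = (n − mₖ₊₁²)/dₖ, aₖ₊₁ = ⌊(a₀+mₖ₊₁)/dₖ₊₁⌋:
  k=1: m=38, d=75, a=1
  k=2: m=37, d=2, a=37
  k=3: m=37, d=75, a=1
  k=4: m=38, d=1, a=76
d=1 and a=2a₀=76 at k=4, so the next step gives (m, d) = (38, 75) again — its k=1 value — and the period has length 4.

[38; 1, 37, 1, 76]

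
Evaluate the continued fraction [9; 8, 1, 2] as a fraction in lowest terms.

237/26

Using pₖ = aₖpₖ₋₁ + pₖ₋₂ and qₖ = aₖqₖ₋₁ + qₖ₋₂:
  k=0: a=9, p=9, q=1
  k=1: a=8, p=73, q=8
  k=2: a=1, p=82, q=9
  k=3: a=2, p=237, q=26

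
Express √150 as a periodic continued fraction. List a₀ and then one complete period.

a₀ = ⌊√150⌋ = 12.
With m₀=0, d₀=1 and mₖ₊₁ = dₖaₖ − mₖ, dₖ₊₁ = (n − mₖ₊₁²)/dₖ, aₖ₊₁ = ⌊(a₀+mₖ₊₁)/dₖ₊₁⌋:
  k=1: m=12, d=6, a=4
  k=2: m=12, d=1, a=24
d=1 and a=2a₀=24 at k=2, so the next step gives (m, d) = (12, 6) again — its k=1 value — and the period has length 2.

[12; 4, 24]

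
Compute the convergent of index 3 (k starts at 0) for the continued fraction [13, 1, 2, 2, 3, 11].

Using pₖ = aₖpₖ₋₁ + pₖ₋₂, qₖ = aₖqₖ₋₁ + qₖ₋₂ (with p₋₁=1, p₋₂=0, q₋₁=0, q₋₂=1):
  k=0: a=13, p=13, q=1
  k=1: a=1, p=14, q=1
  k=2: a=2, p=41, q=3
  k=3: a=2, p=96, q=7

96/7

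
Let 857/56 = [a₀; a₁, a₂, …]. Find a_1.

3

857 = 15·56 + 17   →  a_0 = 15
56 = 3·17 + 5   →  a_1 = 3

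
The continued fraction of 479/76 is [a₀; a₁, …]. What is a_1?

3

479 = 6·76 + 23   →  a_0 = 6
76 = 3·23 + 7   →  a_1 = 3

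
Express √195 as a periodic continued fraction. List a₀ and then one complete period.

a₀ = ⌊√195⌋ = 13.
With m₀=0, d₀=1 and mₖ₊₁ = dₖaₖ − mₖ, dₖ₊₁ = (n − mₖ₊₁²)/dₖ, aₖ₊₁ = ⌊(a₀+mₖ₊₁)/dₖ₊₁⌋:
  k=1: m=13, d=26, a=1
  k=2: m=13, d=1, a=26
d=1 and a=2a₀=26 at k=2, so the next step gives (m, d) = (13, 26) again — its k=1 value — and the period has length 2.

[13; 1, 26]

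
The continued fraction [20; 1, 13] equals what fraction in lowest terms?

293/14

Using pₖ = aₖpₖ₋₁ + pₖ₋₂ and qₖ = aₖqₖ₋₁ + qₖ₋₂:
  k=0: a=20, p=20, q=1
  k=1: a=1, p=21, q=1
  k=2: a=13, p=293, q=14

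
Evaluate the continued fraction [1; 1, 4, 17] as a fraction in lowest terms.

155/86

Using pₖ = aₖpₖ₋₁ + pₖ₋₂ and qₖ = aₖqₖ₋₁ + qₖ₋₂:
  k=0: a=1, p=1, q=1
  k=1: a=1, p=2, q=1
  k=2: a=4, p=9, q=5
  k=3: a=17, p=155, q=86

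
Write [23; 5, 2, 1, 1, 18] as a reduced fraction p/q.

Using pₖ = aₖpₖ₋₁ + pₖ₋₂ and qₖ = aₖqₖ₋₁ + qₖ₋₂:
  k=0: a=23, p=23, q=1
  k=1: a=5, p=116, q=5
  k=2: a=2, p=255, q=11
  k=3: a=1, p=371, q=16
  k=4: a=1, p=626, q=27
  k=5: a=18, p=11639, q=502

11639/502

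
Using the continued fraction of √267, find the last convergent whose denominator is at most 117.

817/50

√267 = [16; 2, 1, 15, 1, 2, 32, …] (period length 6).
Convergents:
  p_0/q_0 = 16/1
  p_1/q_1 = 33/2
  p_2/q_2 = 49/3
  p_3/q_3 = 768/47
  p_4/q_4 = 817/50
  p_5/q_5 = 2402/147
q_4 = 50 ≤ 117 < 147 = q_5, so the answer is 817/50.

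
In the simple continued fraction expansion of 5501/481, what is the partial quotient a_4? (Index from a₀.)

3

5501 = 11·481 + 210   →  a_0 = 11
481 = 2·210 + 61   →  a_1 = 2
210 = 3·61 + 27   →  a_2 = 3
61 = 2·27 + 7   →  a_3 = 2
27 = 3·7 + 6   →  a_4 = 3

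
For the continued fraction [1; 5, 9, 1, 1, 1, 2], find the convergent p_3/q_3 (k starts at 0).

61/51

Using pₖ = aₖpₖ₋₁ + pₖ₋₂, qₖ = aₖqₖ₋₁ + qₖ₋₂ (with p₋₁=1, p₋₂=0, q₋₁=0, q₋₂=1):
  k=0: a=1, p=1, q=1
  k=1: a=5, p=6, q=5
  k=2: a=9, p=55, q=46
  k=3: a=1, p=61, q=51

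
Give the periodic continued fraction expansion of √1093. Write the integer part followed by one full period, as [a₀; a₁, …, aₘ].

[33; 16, 1, 1, 16, 66]

a₀ = ⌊√1093⌋ = 33.
With m₀=0, d₀=1 and mₖ₊₁ = dₖaₖ − mₖ, dₖ₊₁ = (n − mₖ₊₁²)/dₖ, aₖ₊₁ = ⌊(a₀+mₖ₊₁)/dₖ₊₁⌋:
  k=1: m=33, d=4, a=16
  k=2: m=31, d=33, a=1
  k=3: m=2, d=33, a=1
  k=4: m=31, d=4, a=16
  k=5: m=33, d=1, a=66
d=1 and a=2a₀=66 at k=5, so the next step gives (m, d) = (33, 4) again — its k=1 value — and the period has length 5.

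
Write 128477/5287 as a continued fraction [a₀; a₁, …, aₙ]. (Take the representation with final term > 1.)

128477 = 24·5287 + 1589
5287 = 3·1589 + 520
1589 = 3·520 + 29
520 = 17·29 + 27
29 = 1·27 + 2
27 = 13·2 + 1
2 = 2·1 + 0  (stop)
So 128477/5287 = [24; 3, 3, 17, 1, 13, 2].

[24; 3, 3, 17, 1, 13, 2]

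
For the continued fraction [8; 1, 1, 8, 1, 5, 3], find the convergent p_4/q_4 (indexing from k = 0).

Using pₖ = aₖpₖ₋₁ + pₖ₋₂, qₖ = aₖqₖ₋₁ + qₖ₋₂ (with p₋₁=1, p₋₂=0, q₋₁=0, q₋₂=1):
  k=0: a=8, p=8, q=1
  k=1: a=1, p=9, q=1
  k=2: a=1, p=17, q=2
  k=3: a=8, p=145, q=17
  k=4: a=1, p=162, q=19

162/19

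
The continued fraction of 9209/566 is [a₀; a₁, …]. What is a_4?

3

9209 = 16·566 + 153   →  a_0 = 16
566 = 3·153 + 107   →  a_1 = 3
153 = 1·107 + 46   →  a_2 = 1
107 = 2·46 + 15   →  a_3 = 2
46 = 3·15 + 1   →  a_4 = 3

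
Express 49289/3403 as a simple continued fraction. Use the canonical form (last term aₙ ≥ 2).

49289 = 14·3403 + 1647
3403 = 2·1647 + 109
1647 = 15·109 + 12
109 = 9·12 + 1
12 = 12·1 + 0  (stop)
So 49289/3403 = [14; 2, 15, 9, 12].

[14; 2, 15, 9, 12]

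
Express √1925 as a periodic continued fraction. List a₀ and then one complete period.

a₀ = ⌊√1925⌋ = 43.
With m₀=0, d₀=1 and mₖ₊₁ = dₖaₖ − mₖ, dₖ₊₁ = (n − mₖ₊₁²)/dₖ, aₖ₊₁ = ⌊(a₀+mₖ₊₁)/dₖ₊₁⌋:
  k=1: m=43, d=76, a=1
  k=2: m=33, d=11, a=6
  k=3: m=33, d=76, a=1
  k=4: m=43, d=1, a=86
d=1 and a=2a₀=86 at k=4, so the next step gives (m, d) = (43, 76) again — its k=1 value — and the period has length 4.

[43; 1, 6, 1, 86]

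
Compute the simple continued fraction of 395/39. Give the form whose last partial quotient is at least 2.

[10; 7, 1, 4]

395 = 10·39 + 5
39 = 7·5 + 4
5 = 1·4 + 1
4 = 4·1 + 0  (stop)
So 395/39 = [10; 7, 1, 4].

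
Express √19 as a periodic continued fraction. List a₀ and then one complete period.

a₀ = ⌊√19⌋ = 4.
With m₀=0, d₀=1 and mₖ₊₁ = dₖaₖ − mₖ, dₖ₊₁ = (n − mₖ₊₁²)/dₖ, aₖ₊₁ = ⌊(a₀+mₖ₊₁)/dₖ₊₁⌋:
  k=1: m=4, d=3, a=2
  k=2: m=2, d=5, a=1
  k=3: m=3, d=2, a=3
  k=4: m=3, d=5, a=1
  k=5: m=2, d=3, a=2
  k=6: m=4, d=1, a=8
d=1 and a=2a₀=8 at k=6, so the next step gives (m, d) = (4, 3) again — its k=1 value — and the period has length 6.

[4; 2, 1, 3, 1, 2, 8]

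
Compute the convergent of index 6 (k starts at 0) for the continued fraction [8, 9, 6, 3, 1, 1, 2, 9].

Using pₖ = aₖpₖ₋₁ + pₖ₋₂, qₖ = aₖqₖ₋₁ + qₖ₋₂ (with p₋₁=1, p₋₂=0, q₋₁=0, q₋₂=1):
  k=0: a=8, p=8, q=1
  k=1: a=9, p=73, q=9
  k=2: a=6, p=446, q=55
  k=3: a=3, p=1411, q=174
  k=4: a=1, p=1857, q=229
  k=5: a=1, p=3268, q=403
  k=6: a=2, p=8393, q=1035

8393/1035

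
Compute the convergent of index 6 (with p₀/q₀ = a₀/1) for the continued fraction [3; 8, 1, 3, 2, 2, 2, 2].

Using pₖ = aₖpₖ₋₁ + pₖ₋₂, qₖ = aₖqₖ₋₁ + qₖ₋₂ (with p₋₁=1, p₋₂=0, q₋₁=0, q₋₂=1):
  k=0: a=3, p=3, q=1
  k=1: a=8, p=25, q=8
  k=2: a=1, p=28, q=9
  k=3: a=3, p=109, q=35
  k=4: a=2, p=246, q=79
  k=5: a=2, p=601, q=193
  k=6: a=2, p=1448, q=465

1448/465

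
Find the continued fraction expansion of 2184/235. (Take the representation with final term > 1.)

[9; 3, 2, 2, 6, 2]

2184 = 9*235 + 69
235 = 3*69 + 28
69 = 2*28 + 13
28 = 2*13 + 2
13 = 6*2 + 1
2 = 2*1 + 0  (stop)
So 2184/235 = [9; 3, 2, 2, 6, 2].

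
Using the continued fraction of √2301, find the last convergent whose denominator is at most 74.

√2301 = [47; 1, 30, 1, 94, …] (period length 4).
Convergents:
  p_0/q_0 = 47/1
  p_1/q_1 = 48/1
  p_2/q_2 = 1487/31
  p_3/q_3 = 1535/32
  p_4/q_4 = 145777/3039
q_3 = 32 ≤ 74 < 3039 = q_4, so the answer is 1535/32.

1535/32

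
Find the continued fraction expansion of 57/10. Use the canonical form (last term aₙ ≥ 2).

57 = 5×10 + 7
10 = 1×7 + 3
7 = 2×3 + 1
3 = 3×1 + 0  (stop)
So 57/10 = [5; 1, 2, 3].

[5; 1, 2, 3]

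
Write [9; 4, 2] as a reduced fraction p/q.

Fold from the inside: start with 2/1.
  4 + 1/2 = 9/2
  9 + 2/9 = 83/9

83/9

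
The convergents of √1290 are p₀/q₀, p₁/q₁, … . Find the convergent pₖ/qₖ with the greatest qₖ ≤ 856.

√1290 = [35; 1, 10, 1, 70, …] (period length 4).
Convergents:
  p_0/q_0 = 35/1
  p_1/q_1 = 36/1
  p_2/q_2 = 395/11
  p_3/q_3 = 431/12
  p_4/q_4 = 30565/851
  p_5/q_5 = 30996/863
q_4 = 851 ≤ 856 < 863 = q_5, so the answer is 30565/851.

30565/851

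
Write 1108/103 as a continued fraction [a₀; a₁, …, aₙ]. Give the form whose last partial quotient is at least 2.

[10; 1, 3, 8, 3]

1108 = 10×103 + 78
103 = 1×78 + 25
78 = 3×25 + 3
25 = 8×3 + 1
3 = 3×1 + 0  (stop)
So 1108/103 = [10; 1, 3, 8, 3].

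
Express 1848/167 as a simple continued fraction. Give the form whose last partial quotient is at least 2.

1848 = 11×167 + 11
167 = 15×11 + 2
11 = 5×2 + 1
2 = 2×1 + 0  (stop)
So 1848/167 = [11; 15, 5, 2].

[11; 15, 5, 2]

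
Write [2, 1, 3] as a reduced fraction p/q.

11/4

Using pₖ = aₖpₖ₋₁ + pₖ₋₂ and qₖ = aₖqₖ₋₁ + qₖ₋₂:
  k=0: a=2, p=2, q=1
  k=1: a=1, p=3, q=1
  k=2: a=3, p=11, q=4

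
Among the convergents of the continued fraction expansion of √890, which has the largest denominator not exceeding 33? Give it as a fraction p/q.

179/6

√890 = [29; 1, 4, 1, 58, …] (period length 4).
Convergents:
  p_0/q_0 = 29/1
  p_1/q_1 = 30/1
  p_2/q_2 = 149/5
  p_3/q_3 = 179/6
  p_4/q_4 = 10531/353
q_3 = 6 ≤ 33 < 353 = q_4, so the answer is 179/6.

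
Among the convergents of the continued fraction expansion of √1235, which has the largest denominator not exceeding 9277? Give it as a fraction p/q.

121031/3444

√1235 = [35; 7, 70, …] (period length 2).
Convergents:
  p_0/q_0 = 35/1
  p_1/q_1 = 246/7
  p_2/q_2 = 17255/491
  p_3/q_3 = 121031/3444
  p_4/q_4 = 8489425/241571
q_3 = 3444 ≤ 9277 < 241571 = q_4, so the answer is 121031/3444.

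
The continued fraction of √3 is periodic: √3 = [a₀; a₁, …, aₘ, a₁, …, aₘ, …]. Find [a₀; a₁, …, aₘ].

a₀ = ⌊√3⌋ = 1.
With m₀=0, d₀=1 and mₖ₊₁ = dₖaₖ − mₖ, dₖ₊₁ = (n − mₖ₊₁²)/dₖ, aₖ₊₁ = ⌊(a₀+mₖ₊₁)/dₖ₊₁⌋:
  k=1: m=1, d=2, a=1
  k=2: m=1, d=1, a=2
d=1 and a=2a₀=2 at k=2, so the next step gives (m, d) = (1, 2) again — its k=1 value — and the period has length 2.

[1; 1, 2]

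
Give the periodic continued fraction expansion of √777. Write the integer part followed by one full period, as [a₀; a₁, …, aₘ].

a₀ = ⌊√777⌋ = 27.
With m₀=0, d₀=1 and mₖ₊₁ = dₖaₖ − mₖ, dₖ₊₁ = (n − mₖ₊₁²)/dₖ, aₖ₊₁ = ⌊(a₀+mₖ₊₁)/dₖ₊₁⌋:
  k=1: m=27, d=48, a=1
  k=2: m=21, d=7, a=6
  k=3: m=21, d=48, a=1
  k=4: m=27, d=1, a=54
d=1 and a=2a₀=54 at k=4, so the next step gives (m, d) = (27, 48) again — its k=1 value — and the period has length 4.

[27; 1, 6, 1, 54]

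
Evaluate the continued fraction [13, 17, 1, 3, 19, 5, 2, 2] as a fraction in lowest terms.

Fold from the inside: start with 2/1.
  2 + 1/2 = 5/2
  5 + 2/5 = 27/5
  19 + 5/27 = 518/27
  3 + 27/518 = 1581/518
  1 + 518/1581 = 2099/1581
  17 + 1581/2099 = 37264/2099
  13 + 2099/37264 = 486531/37264

486531/37264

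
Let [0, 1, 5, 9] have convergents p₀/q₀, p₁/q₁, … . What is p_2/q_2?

Using pₖ = aₖpₖ₋₁ + pₖ₋₂, qₖ = aₖqₖ₋₁ + qₖ₋₂ (with p₋₁=1, p₋₂=0, q₋₁=0, q₋₂=1):
  k=0: a=0, p=0, q=1
  k=1: a=1, p=1, q=1
  k=2: a=5, p=5, q=6

5/6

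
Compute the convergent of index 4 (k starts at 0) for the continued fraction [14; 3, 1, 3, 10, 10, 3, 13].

2197/154

Using pₖ = aₖpₖ₋₁ + pₖ₋₂, qₖ = aₖqₖ₋₁ + qₖ₋₂ (with p₋₁=1, p₋₂=0, q₋₁=0, q₋₂=1):
  k=0: a=14, p=14, q=1
  k=1: a=3, p=43, q=3
  k=2: a=1, p=57, q=4
  k=3: a=3, p=214, q=15
  k=4: a=10, p=2197, q=154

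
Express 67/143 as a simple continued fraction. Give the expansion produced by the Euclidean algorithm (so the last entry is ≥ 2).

[0; 2, 7, 2, 4]

67 = 0·143 + 67
143 = 2·67 + 9
67 = 7·9 + 4
9 = 2·4 + 1
4 = 4·1 + 0  (stop)
So 67/143 = [0; 2, 7, 2, 4].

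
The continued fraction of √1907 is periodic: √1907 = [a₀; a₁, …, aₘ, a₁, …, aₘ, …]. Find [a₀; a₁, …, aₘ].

[43; 1, 2, 43, 2, 1, 86]

a₀ = ⌊√1907⌋ = 43.
With m₀=0, d₀=1 and mₖ₊₁ = dₖaₖ − mₖ, dₖ₊₁ = (n − mₖ₊₁²)/dₖ, aₖ₊₁ = ⌊(a₀+mₖ₊₁)/dₖ₊₁⌋:
  k=1: m=43, d=58, a=1
  k=2: m=15, d=29, a=2
  k=3: m=43, d=2, a=43
  k=4: m=43, d=29, a=2
  k=5: m=15, d=58, a=1
  k=6: m=43, d=1, a=86
d=1 and a=2a₀=86 at k=6, so the next step gives (m, d) = (43, 58) again — its k=1 value — and the period has length 6.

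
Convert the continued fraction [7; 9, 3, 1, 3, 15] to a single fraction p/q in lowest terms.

15083/2122

Using pₖ = aₖpₖ₋₁ + pₖ₋₂ and qₖ = aₖqₖ₋₁ + qₖ₋₂:
  k=0: a=7, p=7, q=1
  k=1: a=9, p=64, q=9
  k=2: a=3, p=199, q=28
  k=3: a=1, p=263, q=37
  k=4: a=3, p=988, q=139
  k=5: a=15, p=15083, q=2122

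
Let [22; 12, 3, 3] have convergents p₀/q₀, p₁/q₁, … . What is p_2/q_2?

817/37

Using pₖ = aₖpₖ₋₁ + pₖ₋₂, qₖ = aₖqₖ₋₁ + qₖ₋₂ (with p₋₁=1, p₋₂=0, q₋₁=0, q₋₂=1):
  k=0: a=22, p=22, q=1
  k=1: a=12, p=265, q=12
  k=2: a=3, p=817, q=37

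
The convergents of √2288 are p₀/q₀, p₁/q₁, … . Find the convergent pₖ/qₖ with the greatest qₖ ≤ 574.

27217/569

√2288 = [47; 1, 4, 1, 94, …] (period length 4).
Convergents:
  p_0/q_0 = 47/1
  p_1/q_1 = 48/1
  p_2/q_2 = 239/5
  p_3/q_3 = 287/6
  p_4/q_4 = 27217/569
  p_5/q_5 = 27504/575
q_4 = 569 ≤ 574 < 575 = q_5, so the answer is 27217/569.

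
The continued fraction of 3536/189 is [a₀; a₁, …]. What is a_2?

3536 = 18·189 + 134   →  a_0 = 18
189 = 1·134 + 55   →  a_1 = 1
134 = 2·55 + 24   →  a_2 = 2

2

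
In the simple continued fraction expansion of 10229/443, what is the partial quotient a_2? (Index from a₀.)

13

10229 = 23·443 + 40   →  a_0 = 23
443 = 11·40 + 3   →  a_1 = 11
40 = 13·3 + 1   →  a_2 = 13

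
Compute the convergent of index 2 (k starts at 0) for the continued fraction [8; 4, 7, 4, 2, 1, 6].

Using pₖ = aₖpₖ₋₁ + pₖ₋₂, qₖ = aₖqₖ₋₁ + qₖ₋₂ (with p₋₁=1, p₋₂=0, q₋₁=0, q₋₂=1):
  k=0: a=8, p=8, q=1
  k=1: a=4, p=33, q=4
  k=2: a=7, p=239, q=29

239/29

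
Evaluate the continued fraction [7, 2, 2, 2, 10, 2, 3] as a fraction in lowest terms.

Using pₖ = aₖpₖ₋₁ + pₖ₋₂ and qₖ = aₖqₖ₋₁ + qₖ₋₂:
  k=0: a=7, p=7, q=1
  k=1: a=2, p=15, q=2
  k=2: a=2, p=37, q=5
  k=3: a=2, p=89, q=12
  k=4: a=10, p=927, q=125
  k=5: a=2, p=1943, q=262
  k=6: a=3, p=6756, q=911

6756/911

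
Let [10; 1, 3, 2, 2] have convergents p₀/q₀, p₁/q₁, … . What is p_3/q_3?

Using pₖ = aₖpₖ₋₁ + pₖ₋₂, qₖ = aₖqₖ₋₁ + qₖ₋₂ (with p₋₁=1, p₋₂=0, q₋₁=0, q₋₂=1):
  k=0: a=10, p=10, q=1
  k=1: a=1, p=11, q=1
  k=2: a=3, p=43, q=4
  k=3: a=2, p=97, q=9

97/9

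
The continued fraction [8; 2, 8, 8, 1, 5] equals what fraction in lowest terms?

7734/913

Using pₖ = aₖpₖ₋₁ + pₖ₋₂ and qₖ = aₖqₖ₋₁ + qₖ₋₂:
  k=0: a=8, p=8, q=1
  k=1: a=2, p=17, q=2
  k=2: a=8, p=144, q=17
  k=3: a=8, p=1169, q=138
  k=4: a=1, p=1313, q=155
  k=5: a=5, p=7734, q=913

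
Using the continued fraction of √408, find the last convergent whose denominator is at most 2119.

20401/1010

√408 = [20; 5, 40, …] (period length 2).
Convergents:
  p_0/q_0 = 20/1
  p_1/q_1 = 101/5
  p_2/q_2 = 4060/201
  p_3/q_3 = 20401/1010
  p_4/q_4 = 820100/40601
q_3 = 1010 ≤ 2119 < 40601 = q_4, so the answer is 20401/1010.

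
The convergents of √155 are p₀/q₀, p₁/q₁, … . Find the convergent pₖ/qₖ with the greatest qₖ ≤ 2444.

√155 = [12; 2, 4, 2, 24, …] (period length 4).
Convergents:
  p_0/q_0 = 12/1
  p_1/q_1 = 25/2
  p_2/q_2 = 112/9
  p_3/q_3 = 249/20
  p_4/q_4 = 6088/489
  p_5/q_5 = 12425/998
  p_6/q_6 = 55788/4481
q_5 = 998 ≤ 2444 < 4481 = q_6, so the answer is 12425/998.

12425/998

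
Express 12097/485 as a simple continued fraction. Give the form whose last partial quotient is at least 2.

[24; 1, 16, 3, 9]

12097 = 24*485 + 457
485 = 1*457 + 28
457 = 16*28 + 9
28 = 3*9 + 1
9 = 9*1 + 0  (stop)
So 12097/485 = [24; 1, 16, 3, 9].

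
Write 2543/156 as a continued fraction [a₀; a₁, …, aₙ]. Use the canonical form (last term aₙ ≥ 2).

2543 = 16×156 + 47
156 = 3×47 + 15
47 = 3×15 + 2
15 = 7×2 + 1
2 = 2×1 + 0  (stop)
So 2543/156 = [16; 3, 3, 7, 2].

[16; 3, 3, 7, 2]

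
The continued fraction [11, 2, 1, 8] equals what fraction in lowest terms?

295/26

Fold from the inside: start with 8/1.
  1 + 1/8 = 9/8
  2 + 8/9 = 26/9
  11 + 9/26 = 295/26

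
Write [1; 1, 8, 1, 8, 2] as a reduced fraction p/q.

Fold from the inside: start with 2/1.
  8 + 1/2 = 17/2
  1 + 2/17 = 19/17
  8 + 17/19 = 169/19
  1 + 19/169 = 188/169
  1 + 169/188 = 357/188

357/188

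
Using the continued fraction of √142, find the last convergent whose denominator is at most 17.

√142 = [11; 1, 10, 1, 22, …] (period length 4).
Convergents:
  p_0/q_0 = 11/1
  p_1/q_1 = 12/1
  p_2/q_2 = 131/11
  p_3/q_3 = 143/12
  p_4/q_4 = 3277/275
q_3 = 12 ≤ 17 < 275 = q_4, so the answer is 143/12.

143/12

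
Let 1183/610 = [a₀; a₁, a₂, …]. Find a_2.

1183 = 1·610 + 573   →  a_0 = 1
610 = 1·573 + 37   →  a_1 = 1
573 = 15·37 + 18   →  a_2 = 15

15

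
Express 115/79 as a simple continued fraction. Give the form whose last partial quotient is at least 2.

[1; 2, 5, 7]

115 = 1×79 + 36
79 = 2×36 + 7
36 = 5×7 + 1
7 = 7×1 + 0  (stop)
So 115/79 = [1; 2, 5, 7].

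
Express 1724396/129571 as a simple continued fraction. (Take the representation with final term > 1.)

1724396 = 13*129571 + 39973
129571 = 3*39973 + 9652
39973 = 4*9652 + 1365
9652 = 7*1365 + 97
1365 = 14*97 + 7
97 = 13*7 + 6
7 = 1*6 + 1
6 = 6*1 + 0  (stop)
So 1724396/129571 = [13; 3, 4, 7, 14, 13, 1, 6].

[13; 3, 4, 7, 14, 13, 1, 6]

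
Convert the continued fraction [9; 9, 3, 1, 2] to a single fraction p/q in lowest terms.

929/102

Fold from the inside: start with 2/1.
  1 + 1/2 = 3/2
  3 + 2/3 = 11/3
  9 + 3/11 = 102/11
  9 + 11/102 = 929/102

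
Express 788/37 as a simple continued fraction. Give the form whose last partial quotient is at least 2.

788 = 21*37 + 11
37 = 3*11 + 4
11 = 2*4 + 3
4 = 1*3 + 1
3 = 3*1 + 0  (stop)
So 788/37 = [21; 3, 2, 1, 3].

[21; 3, 2, 1, 3]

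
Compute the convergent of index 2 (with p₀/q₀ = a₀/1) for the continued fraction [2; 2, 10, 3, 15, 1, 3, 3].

52/21

Using pₖ = aₖpₖ₋₁ + pₖ₋₂, qₖ = aₖqₖ₋₁ + qₖ₋₂ (with p₋₁=1, p₋₂=0, q₋₁=0, q₋₂=1):
  k=0: a=2, p=2, q=1
  k=1: a=2, p=5, q=2
  k=2: a=10, p=52, q=21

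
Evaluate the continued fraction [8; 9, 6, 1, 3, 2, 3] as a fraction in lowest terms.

15578/1921

Fold from the inside: start with 3/1.
  2 + 1/3 = 7/3
  3 + 3/7 = 24/7
  1 + 7/24 = 31/24
  6 + 24/31 = 210/31
  9 + 31/210 = 1921/210
  8 + 210/1921 = 15578/1921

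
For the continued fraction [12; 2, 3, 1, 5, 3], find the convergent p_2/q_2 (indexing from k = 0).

Using pₖ = aₖpₖ₋₁ + pₖ₋₂, qₖ = aₖqₖ₋₁ + qₖ₋₂ (with p₋₁=1, p₋₂=0, q₋₁=0, q₋₂=1):
  k=0: a=12, p=12, q=1
  k=1: a=2, p=25, q=2
  k=2: a=3, p=87, q=7

87/7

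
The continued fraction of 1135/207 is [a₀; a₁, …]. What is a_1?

1135 = 5·207 + 100   →  a_0 = 5
207 = 2·100 + 7   →  a_1 = 2

2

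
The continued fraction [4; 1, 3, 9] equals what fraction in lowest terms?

Fold from the inside: start with 9/1.
  3 + 1/9 = 28/9
  1 + 9/28 = 37/28
  4 + 28/37 = 176/37

176/37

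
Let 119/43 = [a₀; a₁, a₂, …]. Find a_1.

1

119 = 2·43 + 33   →  a_0 = 2
43 = 1·33 + 10   →  a_1 = 1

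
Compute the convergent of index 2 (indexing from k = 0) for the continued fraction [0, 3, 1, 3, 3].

Using pₖ = aₖpₖ₋₁ + pₖ₋₂, qₖ = aₖqₖ₋₁ + qₖ₋₂ (with p₋₁=1, p₋₂=0, q₋₁=0, q₋₂=1):
  k=0: a=0, p=0, q=1
  k=1: a=3, p=1, q=3
  k=2: a=1, p=1, q=4

1/4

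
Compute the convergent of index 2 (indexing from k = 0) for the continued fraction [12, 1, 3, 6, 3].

51/4

Using pₖ = aₖpₖ₋₁ + pₖ₋₂, qₖ = aₖqₖ₋₁ + qₖ₋₂ (with p₋₁=1, p₋₂=0, q₋₁=0, q₋₂=1):
  k=0: a=12, p=12, q=1
  k=1: a=1, p=13, q=1
  k=2: a=3, p=51, q=4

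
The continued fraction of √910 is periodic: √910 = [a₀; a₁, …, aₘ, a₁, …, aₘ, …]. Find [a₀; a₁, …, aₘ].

a₀ = ⌊√910⌋ = 30.

[30; 6, 60]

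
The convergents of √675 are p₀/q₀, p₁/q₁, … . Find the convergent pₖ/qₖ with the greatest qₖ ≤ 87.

√675 = [25; 1, 50, …] (period length 2).
Convergents:
  p_0/q_0 = 25/1
  p_1/q_1 = 26/1
  p_2/q_2 = 1325/51
  p_3/q_3 = 1351/52
  p_4/q_4 = 68875/2651
q_3 = 52 ≤ 87 < 2651 = q_4, so the answer is 1351/52.

1351/52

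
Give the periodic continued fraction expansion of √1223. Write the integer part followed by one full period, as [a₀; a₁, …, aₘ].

[34; 1, 33, 1, 68]

a₀ = ⌊√1223⌋ = 34.
With m₀=0, d₀=1 and mₖ₊₁ = dₖaₖ − mₖ, dₖ₊₁ = (n − mₖ₊₁²)/dₖ, aₖ₊₁ = ⌊(a₀+mₖ₊₁)/dₖ₊₁⌋:
  k=1: m=34, d=67, a=1
  k=2: m=33, d=2, a=33
  k=3: m=33, d=67, a=1
  k=4: m=34, d=1, a=68
d=1 and a=2a₀=68 at k=4, so the next step gives (m, d) = (34, 67) again — its k=1 value — and the period has length 4.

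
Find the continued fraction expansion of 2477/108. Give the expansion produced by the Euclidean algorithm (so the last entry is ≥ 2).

2477 = 22·108 + 101
108 = 1·101 + 7
101 = 14·7 + 3
7 = 2·3 + 1
3 = 3·1 + 0  (stop)
So 2477/108 = [22; 1, 14, 2, 3].

[22; 1, 14, 2, 3]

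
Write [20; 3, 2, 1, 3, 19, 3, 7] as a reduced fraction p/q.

Using pₖ = aₖpₖ₋₁ + pₖ₋₂ and qₖ = aₖqₖ₋₁ + qₖ₋₂:
  k=0: a=20, p=20, q=1
  k=1: a=3, p=61, q=3
  k=2: a=2, p=142, q=7
  k=3: a=1, p=203, q=10
  k=4: a=3, p=751, q=37
  k=5: a=19, p=14472, q=713
  k=6: a=3, p=44167, q=2176
  k=7: a=7, p=323641, q=15945

323641/15945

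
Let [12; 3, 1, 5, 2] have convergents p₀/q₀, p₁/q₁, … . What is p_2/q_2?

Using pₖ = aₖpₖ₋₁ + pₖ₋₂, qₖ = aₖqₖ₋₁ + qₖ₋₂ (with p₋₁=1, p₋₂=0, q₋₁=0, q₋₂=1):
  k=0: a=12, p=12, q=1
  k=1: a=3, p=37, q=3
  k=2: a=1, p=49, q=4

49/4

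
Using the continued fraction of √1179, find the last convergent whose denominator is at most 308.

√1179 = [34; 2, 1, 33, 1, 2, 68, …] (period length 6).
Convergents:
  p_0/q_0 = 34/1
  p_1/q_1 = 69/2
  p_2/q_2 = 103/3
  p_3/q_3 = 3468/101
  p_4/q_4 = 3571/104
  p_5/q_5 = 10610/309
q_4 = 104 ≤ 308 < 309 = q_5, so the answer is 3571/104.

3571/104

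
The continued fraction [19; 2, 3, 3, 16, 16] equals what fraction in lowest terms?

117055/6023

Using pₖ = aₖpₖ₋₁ + pₖ₋₂ and qₖ = aₖqₖ₋₁ + qₖ₋₂:
  k=0: a=19, p=19, q=1
  k=1: a=2, p=39, q=2
  k=2: a=3, p=136, q=7
  k=3: a=3, p=447, q=23
  k=4: a=16, p=7288, q=375
  k=5: a=16, p=117055, q=6023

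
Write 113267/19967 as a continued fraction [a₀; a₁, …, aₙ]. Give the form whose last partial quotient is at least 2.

[5; 1, 2, 18, 19, 19]

113267 = 5×19967 + 13432
19967 = 1×13432 + 6535
13432 = 2×6535 + 362
6535 = 18×362 + 19
362 = 19×19 + 1
19 = 19×1 + 0  (stop)
So 113267/19967 = [5; 1, 2, 18, 19, 19].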